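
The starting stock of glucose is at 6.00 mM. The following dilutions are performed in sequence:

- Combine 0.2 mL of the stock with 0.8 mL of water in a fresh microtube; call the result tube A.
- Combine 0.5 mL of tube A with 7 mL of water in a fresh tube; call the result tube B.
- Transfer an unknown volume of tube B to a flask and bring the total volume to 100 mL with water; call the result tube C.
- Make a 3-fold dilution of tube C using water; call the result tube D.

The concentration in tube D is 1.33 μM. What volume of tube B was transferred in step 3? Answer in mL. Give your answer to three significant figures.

4.99 mL

Step 1: 0.2 mL + 0.8 mL = 1 mL total → factor 1/0.2 = 5
Step 2: 0.5 mL + 7 mL = 7.5 mL total → factor 7.5/0.5 = 15
Step 3: v brought to 100 mL → factor = 100 mL/v
Step 4: 3-fold → factor 3
Product of known-step factors = 225
Overall factor = 6.00 mM / (1.33 μM) = 4511.3
Step-3 factor = 4511.3 / 225 = 20.05
v = 100 mL / 20.05 = 4.99 mL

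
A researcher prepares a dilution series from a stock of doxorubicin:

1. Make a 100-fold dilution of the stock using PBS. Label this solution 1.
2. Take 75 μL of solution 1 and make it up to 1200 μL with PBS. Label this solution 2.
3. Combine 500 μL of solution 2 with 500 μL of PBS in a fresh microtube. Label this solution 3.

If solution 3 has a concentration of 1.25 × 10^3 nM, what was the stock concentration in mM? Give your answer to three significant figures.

4.00 mM

Step 1: 100-fold → factor 100
Step 2: 75 μL brought to 1200 μL → factor 1200/75 = 16
Step 3: 500 μL + 500 μL = 1000 μL total → factor 1000/500 = 2
Overall dilution factor = 100 × 16 × 2 = 3200
Stock = 1.25 × 10^3 nM × 3200 = 4.000 × 10^6 nM = 4.00 mM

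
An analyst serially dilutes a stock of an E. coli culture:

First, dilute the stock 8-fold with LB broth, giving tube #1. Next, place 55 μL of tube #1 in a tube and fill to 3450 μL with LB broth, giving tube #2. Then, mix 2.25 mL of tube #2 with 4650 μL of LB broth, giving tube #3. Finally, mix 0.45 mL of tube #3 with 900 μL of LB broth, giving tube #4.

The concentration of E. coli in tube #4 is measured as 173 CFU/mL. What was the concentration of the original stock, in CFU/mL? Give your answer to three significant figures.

7.99 × 10^5 CFU/mL

Step 1: 8-fold → factor 8
Step 2: 55 μL brought to 3450 μL → factor 3450/55 = 62.727
Step 3: 2.25 mL + 4650 μL = 6.9 mL total → factor 6.9/2.25 = 3.0667
Step 4: 0.45 mL + 900 μL = 1.35 mL total → factor 1.35/0.45 = 3
Overall dilution factor = 8 × 62.727 × 3.0667 × 3 = 4616.7
Stock = 173 CFU/mL × 4616.7 = 7.99 × 10^5 CFU/mL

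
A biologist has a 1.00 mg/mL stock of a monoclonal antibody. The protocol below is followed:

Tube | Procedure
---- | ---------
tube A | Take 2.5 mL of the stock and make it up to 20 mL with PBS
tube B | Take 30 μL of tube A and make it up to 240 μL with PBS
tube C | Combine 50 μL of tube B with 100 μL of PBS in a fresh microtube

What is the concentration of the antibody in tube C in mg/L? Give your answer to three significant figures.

Step 1: 2.5 mL brought to 20 mL → factor 20/2.5 = 8
Step 2: 30 μL brought to 240 μL → factor 240/30 = 8
Step 3: 50 μL + 100 μL = 150 μL total → factor 150/50 = 3
Overall dilution factor = 8 × 8 × 3 = 192
Final = 1.00 mg/mL / 192 = 0.005208 mg/mL = 5.21 mg/L

5.21 mg/L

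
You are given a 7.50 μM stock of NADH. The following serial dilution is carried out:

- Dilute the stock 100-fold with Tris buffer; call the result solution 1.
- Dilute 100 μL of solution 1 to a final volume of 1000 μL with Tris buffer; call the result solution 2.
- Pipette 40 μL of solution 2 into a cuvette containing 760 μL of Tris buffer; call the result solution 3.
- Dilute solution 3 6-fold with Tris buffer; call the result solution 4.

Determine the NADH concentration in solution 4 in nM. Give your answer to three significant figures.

Step 1: 100-fold → factor 100
Step 2: 100 μL brought to 1000 μL → factor 1000/100 = 10
Step 3: 40 μL + 760 μL = 800 μL total → factor 800/40 = 20
Step 4: 6-fold → factor 6
Overall dilution factor = 100 × 10 × 20 × 6 = 1.2 × 10^5
Final = 7.50 μM / 1.2 × 10^5 = 6.250 × 10^-5 μM = 0.0625 nM

0.0625 nM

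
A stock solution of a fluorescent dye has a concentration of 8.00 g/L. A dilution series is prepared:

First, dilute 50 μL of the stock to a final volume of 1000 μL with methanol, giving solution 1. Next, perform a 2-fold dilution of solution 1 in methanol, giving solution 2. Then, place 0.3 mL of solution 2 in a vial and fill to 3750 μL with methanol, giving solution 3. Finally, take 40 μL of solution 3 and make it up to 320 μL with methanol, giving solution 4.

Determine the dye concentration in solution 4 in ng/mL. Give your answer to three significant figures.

2.00 × 10^3 ng/mL

Step 1: 50 μL brought to 1000 μL → factor 1000/50 = 20
Step 2: 2-fold → factor 2
Step 3: 0.3 mL brought to 3750 μL → factor 3.75/0.3 = 12.5
Step 4: 40 μL brought to 320 μL → factor 320/40 = 8
Overall dilution factor = 20 × 2 × 12.5 × 8 = 4000
Final = 8.00 g/L / 4000 = 0.002000 g/L = 2.00 × 10^3 ng/mL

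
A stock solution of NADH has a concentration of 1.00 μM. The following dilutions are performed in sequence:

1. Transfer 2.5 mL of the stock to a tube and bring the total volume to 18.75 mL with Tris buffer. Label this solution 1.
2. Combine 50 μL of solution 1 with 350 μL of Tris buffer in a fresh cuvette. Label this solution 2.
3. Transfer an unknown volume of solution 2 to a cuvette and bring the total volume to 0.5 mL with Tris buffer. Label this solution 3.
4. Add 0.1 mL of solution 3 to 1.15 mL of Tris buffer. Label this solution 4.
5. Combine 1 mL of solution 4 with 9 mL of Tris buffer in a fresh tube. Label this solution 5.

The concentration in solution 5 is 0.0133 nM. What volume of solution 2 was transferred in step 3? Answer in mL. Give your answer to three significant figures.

0.0499 mL

Step 1: 2.5 mL brought to 18.75 mL → factor 18.75/2.5 = 7.5
Step 2: 50 μL + 350 μL = 400 μL total → factor 400/50 = 8
Step 3: v brought to 0.5 mL → factor = 0.5 mL/v
Step 4: 0.1 mL + 1.15 mL = 1.25 mL total → factor 1.25/0.1 = 12.5
Step 5: 1 mL + 9 mL = 10 mL total → factor 10/1 = 10
Product of known-step factors = 7500
Overall factor = 1.00 μM / (0.0133 nM) = 75188
Step-3 factor = 75188 / 7500 = 10.025
v = 0.5 mL / 10.025 = 0.0499 mL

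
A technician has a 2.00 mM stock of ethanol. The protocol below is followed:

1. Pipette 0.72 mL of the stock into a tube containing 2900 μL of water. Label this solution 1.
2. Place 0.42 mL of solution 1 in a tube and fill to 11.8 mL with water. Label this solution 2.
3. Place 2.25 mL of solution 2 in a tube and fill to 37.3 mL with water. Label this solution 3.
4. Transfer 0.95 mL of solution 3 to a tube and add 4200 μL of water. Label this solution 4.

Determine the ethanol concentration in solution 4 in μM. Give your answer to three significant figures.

0.158 μM

Step 1: 0.72 mL + 2900 μL = 3.62 mL total → factor 3.62/0.72 = 5.0278
Step 2: 0.42 mL brought to 11.8 mL → factor 11.8/0.42 = 28.095
Step 3: 2.25 mL brought to 37.3 mL → factor 37.3/2.25 = 16.578
Step 4: 0.95 mL + 4200 μL = 5.15 mL total → factor 5.15/0.95 = 5.4211
Overall dilution factor = 5.0278 × 28.095 × 16.578 × 5.4211 = 12695
Final = 2.00 mM / 12695 = 0.0001575 mM = 0.158 μM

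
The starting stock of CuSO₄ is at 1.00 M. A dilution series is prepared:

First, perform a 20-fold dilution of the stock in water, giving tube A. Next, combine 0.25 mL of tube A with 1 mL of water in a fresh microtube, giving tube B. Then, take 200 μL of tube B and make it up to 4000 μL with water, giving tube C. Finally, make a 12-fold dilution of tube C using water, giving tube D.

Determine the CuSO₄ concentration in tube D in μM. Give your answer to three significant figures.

41.7 μM

Step 1: 20-fold → factor 20
Step 2: 0.25 mL + 1 mL = 1.25 mL total → factor 1.25/0.25 = 5
Step 3: 200 μL brought to 4000 μL → factor 4000/200 = 20
Step 4: 12-fold → factor 12
Overall dilution factor = 20 × 5 × 20 × 12 = 24000
Final = 1.00 M / 24000 = 4.167 × 10^-5 M = 41.7 μM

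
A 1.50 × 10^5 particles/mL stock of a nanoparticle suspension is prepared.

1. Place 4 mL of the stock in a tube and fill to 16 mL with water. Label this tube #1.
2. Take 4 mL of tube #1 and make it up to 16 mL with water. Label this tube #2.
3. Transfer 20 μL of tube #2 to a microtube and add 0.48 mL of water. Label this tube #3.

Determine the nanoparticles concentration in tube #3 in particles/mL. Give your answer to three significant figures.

375 particles/mL

Step 1: 4 mL brought to 16 mL → factor 16/4 = 4
Step 2: 4 mL brought to 16 mL → factor 16/4 = 4
Step 3: 20 μL + 0.48 mL = 500 μL total → factor 500/20 = 25
Overall dilution factor = 4 × 4 × 25 = 400
Final = 1.50 × 10^5 particles/mL / 400 = 375 particles/mL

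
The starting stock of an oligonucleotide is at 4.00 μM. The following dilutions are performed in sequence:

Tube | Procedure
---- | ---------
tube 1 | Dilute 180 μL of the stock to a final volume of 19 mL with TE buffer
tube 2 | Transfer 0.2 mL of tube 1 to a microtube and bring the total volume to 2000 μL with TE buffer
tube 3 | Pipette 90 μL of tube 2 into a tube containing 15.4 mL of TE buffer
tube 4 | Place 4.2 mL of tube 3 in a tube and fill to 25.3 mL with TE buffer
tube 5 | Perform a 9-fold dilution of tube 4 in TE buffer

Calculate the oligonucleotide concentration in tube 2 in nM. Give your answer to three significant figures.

Step 1: 180 μL brought to 19 mL → factor 19000/180 = 105.56
Step 2: 0.2 mL brought to 2000 μL → factor 2/0.2 = 10
Dilution factor through tube 2 = 105.56 × 10 = 1055.6
[tube 2] = 4.00 μM / 1055.6 = 0.003789 μM = 3.79 nM

3.79 nM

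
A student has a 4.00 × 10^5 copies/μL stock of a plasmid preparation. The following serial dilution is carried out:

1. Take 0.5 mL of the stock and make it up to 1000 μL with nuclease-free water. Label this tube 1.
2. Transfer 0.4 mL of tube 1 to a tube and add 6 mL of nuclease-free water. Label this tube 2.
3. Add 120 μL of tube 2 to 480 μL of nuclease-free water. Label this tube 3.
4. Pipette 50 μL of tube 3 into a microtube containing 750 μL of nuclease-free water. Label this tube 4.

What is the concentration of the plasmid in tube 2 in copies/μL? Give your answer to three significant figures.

Step 1: 0.5 mL brought to 1000 μL → factor 1/0.5 = 2
Step 2: 0.4 mL + 6 mL = 6.4 mL total → factor 6.4/0.4 = 16
Dilution factor through tube 2 = 2 × 16 = 32
[tube 2] = 4.00 × 10^5 copies/μL / 32 = 1.25 × 10^4 copies/μL

1.25 × 10^4 copies/μL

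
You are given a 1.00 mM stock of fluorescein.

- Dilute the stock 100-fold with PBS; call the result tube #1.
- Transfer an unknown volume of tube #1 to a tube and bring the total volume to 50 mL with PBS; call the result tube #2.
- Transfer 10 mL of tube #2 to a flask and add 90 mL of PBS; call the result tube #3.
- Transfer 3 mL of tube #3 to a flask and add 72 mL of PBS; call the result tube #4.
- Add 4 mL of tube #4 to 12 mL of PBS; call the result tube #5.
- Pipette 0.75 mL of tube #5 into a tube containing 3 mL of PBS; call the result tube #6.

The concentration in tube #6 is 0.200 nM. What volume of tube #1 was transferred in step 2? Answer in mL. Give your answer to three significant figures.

Step 1: 100-fold → factor 100
Step 2: v brought to 50 mL → factor = 50 mL/v
Step 3: 10 mL + 90 mL = 100 mL total → factor 100/10 = 10
Step 4: 3 mL + 72 mL = 75 mL total → factor 75/3 = 25
Step 5: 4 mL + 12 mL = 16 mL total → factor 16/4 = 4
Step 6: 0.75 mL + 3 mL = 3.75 mL total → factor 3.75/0.75 = 5
Product of known-step factors = 5 × 10^5
Overall factor = 1.00 mM / (0.200 nM) = 5 × 10^6
Step-2 factor = 5 × 10^6 / 5 × 10^5 = 10
v = 50 mL / 10 = 5.00 mL

5.00 mL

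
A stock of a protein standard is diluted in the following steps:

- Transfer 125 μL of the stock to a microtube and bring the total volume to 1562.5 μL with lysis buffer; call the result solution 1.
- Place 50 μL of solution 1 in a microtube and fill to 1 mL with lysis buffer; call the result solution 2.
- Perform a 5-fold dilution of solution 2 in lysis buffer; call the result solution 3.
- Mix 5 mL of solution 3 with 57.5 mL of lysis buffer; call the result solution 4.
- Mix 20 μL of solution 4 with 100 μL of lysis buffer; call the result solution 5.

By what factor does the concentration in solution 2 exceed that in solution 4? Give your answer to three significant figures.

Step 1: 125 μL brought to 1562.5 μL → factor 1562.5/125 = 12.5
Step 2: 50 μL brought to 1 mL → factor 1000/50 = 20
Step 3: 5-fold → factor 5
Step 4: 5 mL + 57.5 mL = 62.5 mL total → factor 62.5/5 = 12.5
Dilution factor to solution 2 = 250; to solution 4 = 15625
[solution 2]/[solution 4] = (factor to solution 4)/(factor to solution 2) = 15625/250 = 62.5

62.5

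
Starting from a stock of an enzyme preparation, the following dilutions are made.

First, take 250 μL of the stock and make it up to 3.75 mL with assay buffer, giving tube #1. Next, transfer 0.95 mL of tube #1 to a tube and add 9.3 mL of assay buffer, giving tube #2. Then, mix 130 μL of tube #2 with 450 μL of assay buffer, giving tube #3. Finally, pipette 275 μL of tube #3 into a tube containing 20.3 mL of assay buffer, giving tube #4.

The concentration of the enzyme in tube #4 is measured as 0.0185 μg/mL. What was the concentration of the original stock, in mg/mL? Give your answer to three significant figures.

0.999 mg/mL

Step 1: 250 μL brought to 3.75 mL → factor 3750/250 = 15
Step 2: 0.95 mL + 9.3 mL = 10.25 mL total → factor 10.25/0.95 = 10.789
Step 3: 130 μL + 450 μL = 580 μL total → factor 580/130 = 4.4615
Step 4: 275 μL + 20.3 mL = 20575 μL total → factor 20575/275 = 74.818
Overall dilution factor = 15 × 10.789 × 4.4615 × 74.818 = 54024
Stock = 0.0185 μg/mL × 54024 = 999.4 μg/mL = 0.999 mg/mL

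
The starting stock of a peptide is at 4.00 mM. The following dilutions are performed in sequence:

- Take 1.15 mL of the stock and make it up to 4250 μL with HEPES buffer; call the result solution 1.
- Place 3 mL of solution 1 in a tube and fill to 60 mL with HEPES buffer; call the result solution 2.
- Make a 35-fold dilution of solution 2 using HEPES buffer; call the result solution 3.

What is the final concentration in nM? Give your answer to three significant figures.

1.55 × 10^3 nM

Step 1: 1.15 mL brought to 4250 μL → factor 4.25/1.15 = 3.6957
Step 2: 3 mL brought to 60 mL → factor 60/3 = 20
Step 3: 35-fold → factor 35
Overall dilution factor = 3.6957 × 20 × 35 = 2587
Final = 4.00 mM / 2587 = 0.001546 mM = 1.55 × 10^3 nM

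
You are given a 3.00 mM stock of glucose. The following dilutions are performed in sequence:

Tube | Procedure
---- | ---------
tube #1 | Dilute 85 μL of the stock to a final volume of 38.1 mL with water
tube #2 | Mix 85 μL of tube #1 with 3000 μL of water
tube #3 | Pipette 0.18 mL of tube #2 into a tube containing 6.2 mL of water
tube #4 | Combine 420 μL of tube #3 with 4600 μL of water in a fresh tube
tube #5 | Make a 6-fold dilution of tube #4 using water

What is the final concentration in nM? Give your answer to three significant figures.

Step 1: 85 μL brought to 38.1 mL → factor 38100/85 = 448.24
Step 2: 85 μL + 3000 μL = 3085 μL total → factor 3085/85 = 36.294
Step 3: 0.18 mL + 6.2 mL = 6.38 mL total → factor 6.38/0.18 = 35.444
Step 4: 420 μL + 4600 μL = 5020 μL total → factor 5020/420 = 11.952
Step 5: 6-fold → factor 6
Overall dilution factor = 448.24 × 36.294 × 35.444 × 11.952 × 6 = 4.1352 × 10^7
Final = 3.00 mM / 4.1352 × 10^7 = 7.255 × 10^-8 mM = 0.0725 nM

0.0725 nM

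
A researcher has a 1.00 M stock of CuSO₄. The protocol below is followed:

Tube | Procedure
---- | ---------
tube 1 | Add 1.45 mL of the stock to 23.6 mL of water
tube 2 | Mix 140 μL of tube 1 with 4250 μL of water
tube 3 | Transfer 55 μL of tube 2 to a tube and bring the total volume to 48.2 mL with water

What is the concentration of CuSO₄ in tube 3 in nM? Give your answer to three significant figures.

Step 1: 1.45 mL + 23.6 mL = 25.05 mL total → factor 25.05/1.45 = 17.276
Step 2: 140 μL + 4250 μL = 4390 μL total → factor 4390/140 = 31.357
Step 3: 55 μL brought to 48.2 mL → factor 48200/55 = 876.36
Overall dilution factor = 17.276 × 31.357 × 876.36 = 4.7475 × 10^5
Final = 1.00 M / 4.7475 × 10^5 = 2.106 × 10^-6 M = 2.11 × 10^3 nM

2.11 × 10^3 nM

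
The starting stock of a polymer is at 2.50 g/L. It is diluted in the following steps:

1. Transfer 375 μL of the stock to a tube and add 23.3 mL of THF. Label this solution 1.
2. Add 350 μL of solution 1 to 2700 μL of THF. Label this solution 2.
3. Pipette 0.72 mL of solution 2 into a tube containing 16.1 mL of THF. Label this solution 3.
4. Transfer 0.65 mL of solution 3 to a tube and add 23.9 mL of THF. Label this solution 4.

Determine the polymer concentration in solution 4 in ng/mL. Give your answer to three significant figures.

Step 1: 375 μL + 23.3 mL = 23675 μL total → factor 23675/375 = 63.133
Step 2: 350 μL + 2700 μL = 3050 μL total → factor 3050/350 = 8.7143
Step 3: 0.72 mL + 16.1 mL = 16.82 mL total → factor 16.82/0.72 = 23.361
Step 4: 0.65 mL + 23.9 mL = 24.55 mL total → factor 24.55/0.65 = 37.769
Overall dilution factor = 63.133 × 8.7143 × 23.361 × 37.769 = 4.8543 × 10^5
Final = 2.50 g/L / 4.8543 × 10^5 = 5.150 × 10^-6 g/L = 5.15 ng/mL

5.15 ng/mL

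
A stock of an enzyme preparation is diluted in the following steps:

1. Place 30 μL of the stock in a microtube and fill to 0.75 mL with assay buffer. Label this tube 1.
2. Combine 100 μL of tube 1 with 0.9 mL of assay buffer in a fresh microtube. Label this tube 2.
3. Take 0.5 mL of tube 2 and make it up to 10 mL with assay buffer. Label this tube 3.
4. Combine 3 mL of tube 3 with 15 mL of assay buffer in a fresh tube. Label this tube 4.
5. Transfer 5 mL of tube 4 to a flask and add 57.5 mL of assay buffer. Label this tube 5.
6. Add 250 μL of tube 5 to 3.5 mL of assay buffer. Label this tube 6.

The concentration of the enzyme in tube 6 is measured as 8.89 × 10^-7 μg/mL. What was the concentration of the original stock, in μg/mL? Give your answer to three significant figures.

5.00 μg/mL

Step 1: 30 μL brought to 0.75 mL → factor 750/30 = 25
Step 2: 100 μL + 0.9 mL = 1000 μL total → factor 1000/100 = 10
Step 3: 0.5 mL brought to 10 mL → factor 10/0.5 = 20
Step 4: 3 mL + 15 mL = 18 mL total → factor 18/3 = 6
Step 5: 5 mL + 57.5 mL = 62.5 mL total → factor 62.5/5 = 12.5
Step 6: 250 μL + 3.5 mL = 3750 μL total → factor 3750/250 = 15
Overall dilution factor = 25 × 10 × 20 × 6 × 12.5 × 15 = 5.625 × 10^6
Stock = 8.89 × 10^-7 μg/mL × 5.625 × 10^6 = 5.00 μg/mL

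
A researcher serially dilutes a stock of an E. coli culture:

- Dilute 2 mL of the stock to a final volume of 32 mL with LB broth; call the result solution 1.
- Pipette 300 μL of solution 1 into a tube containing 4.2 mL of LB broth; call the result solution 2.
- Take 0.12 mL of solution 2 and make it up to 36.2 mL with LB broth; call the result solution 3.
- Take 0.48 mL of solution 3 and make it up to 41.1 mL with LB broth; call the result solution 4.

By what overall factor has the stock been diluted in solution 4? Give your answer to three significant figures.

Step 1: 2 mL brought to 32 mL → factor 32/2 = 16
Step 2: 300 μL + 4.2 mL = 4500 μL total → factor 4500/300 = 15
Step 3: 0.12 mL brought to 36.2 mL → factor 36.2/0.12 = 301.67
Step 4: 0.48 mL brought to 41.1 mL → factor 41.1/0.48 = 85.625
Overall dilution factor = 16 × 15 × 301.67 × 85.625 = 6.1992 × 10^6

6.20 × 10^6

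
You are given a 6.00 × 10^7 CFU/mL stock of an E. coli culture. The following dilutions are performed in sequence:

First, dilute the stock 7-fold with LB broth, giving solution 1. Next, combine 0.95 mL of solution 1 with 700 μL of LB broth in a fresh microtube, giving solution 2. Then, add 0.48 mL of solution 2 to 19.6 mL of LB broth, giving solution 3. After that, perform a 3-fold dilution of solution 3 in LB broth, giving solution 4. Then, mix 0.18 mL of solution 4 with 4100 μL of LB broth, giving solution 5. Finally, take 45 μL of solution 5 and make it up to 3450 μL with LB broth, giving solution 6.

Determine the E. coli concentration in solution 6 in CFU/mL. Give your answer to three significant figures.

Step 1: 7-fold → factor 7
Step 2: 0.95 mL + 700 μL = 1.65 mL total → factor 1.65/0.95 = 1.7368
Step 3: 0.48 mL + 19.6 mL = 20.08 mL total → factor 20.08/0.48 = 41.833
Step 4: 3-fold → factor 3
Step 5: 0.18 mL + 4100 μL = 4.28 mL total → factor 4.28/0.18 = 23.778
Step 6: 45 μL brought to 3450 μL → factor 3450/45 = 76.667
Overall dilution factor = 7 × 1.7368 × 41.833 × 3 × 23.778 × 76.667 = 2.7815 × 10^6
Final = 6.00 × 10^7 CFU/mL / 2.7815 × 10^6 = 21.6 CFU/mL

21.6 CFU/mL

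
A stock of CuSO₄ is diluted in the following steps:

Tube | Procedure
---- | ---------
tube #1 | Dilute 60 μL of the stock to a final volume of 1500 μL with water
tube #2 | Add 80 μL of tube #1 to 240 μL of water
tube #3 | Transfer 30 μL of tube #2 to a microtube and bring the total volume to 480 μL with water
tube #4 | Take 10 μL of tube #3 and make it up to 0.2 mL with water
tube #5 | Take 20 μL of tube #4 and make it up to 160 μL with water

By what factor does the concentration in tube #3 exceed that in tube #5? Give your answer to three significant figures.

160

Step 1: 60 μL brought to 1500 μL → factor 1500/60 = 25
Step 2: 80 μL + 240 μL = 320 μL total → factor 320/80 = 4
Step 3: 30 μL brought to 480 μL → factor 480/30 = 16
Step 4: 10 μL brought to 0.2 mL → factor 200/10 = 20
Step 5: 20 μL brought to 160 μL → factor 160/20 = 8
Dilution factor to tube #3 = 1600; to tube #5 = 2.56 × 10^5
[tube #3]/[tube #5] = (factor to tube #5)/(factor to tube #3) = 2.56 × 10^5/1600 = 160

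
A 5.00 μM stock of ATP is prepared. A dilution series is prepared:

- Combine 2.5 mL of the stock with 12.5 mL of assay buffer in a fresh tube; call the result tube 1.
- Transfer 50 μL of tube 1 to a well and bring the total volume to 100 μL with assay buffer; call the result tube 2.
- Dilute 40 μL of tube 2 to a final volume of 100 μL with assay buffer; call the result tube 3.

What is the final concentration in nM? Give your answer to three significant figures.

Step 1: 2.5 mL + 12.5 mL = 15 mL total → factor 15/2.5 = 6
Step 2: 50 μL brought to 100 μL → factor 100/50 = 2
Step 3: 40 μL brought to 100 μL → factor 100/40 = 2.5
Overall dilution factor = 6 × 2 × 2.5 = 30
Final = 5.00 μM / 30 = 0.1667 μM = 167 nM

167 nM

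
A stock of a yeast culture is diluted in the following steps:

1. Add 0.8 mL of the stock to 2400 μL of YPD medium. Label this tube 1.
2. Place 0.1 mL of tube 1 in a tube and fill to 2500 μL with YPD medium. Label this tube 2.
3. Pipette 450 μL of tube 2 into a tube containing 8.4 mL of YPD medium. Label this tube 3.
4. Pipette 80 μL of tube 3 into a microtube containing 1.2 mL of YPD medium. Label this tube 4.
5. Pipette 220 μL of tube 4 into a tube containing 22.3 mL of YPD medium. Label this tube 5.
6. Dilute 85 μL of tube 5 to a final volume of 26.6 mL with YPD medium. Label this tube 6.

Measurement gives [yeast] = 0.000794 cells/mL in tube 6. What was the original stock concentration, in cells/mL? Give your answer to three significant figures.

8.00 × 10^5 cells/mL

Step 1: 0.8 mL + 2400 μL = 3.2 mL total → factor 3.2/0.8 = 4
Step 2: 0.1 mL brought to 2500 μL → factor 2.5/0.1 = 25
Step 3: 450 μL + 8.4 mL = 8850 μL total → factor 8850/450 = 19.667
Step 4: 80 μL + 1.2 mL = 1280 μL total → factor 1280/80 = 16
Step 5: 220 μL + 22.3 mL = 22520 μL total → factor 22520/220 = 102.36
Step 6: 85 μL brought to 26.6 mL → factor 26600/85 = 312.94
Overall dilution factor = 4 × 25 × 19.667 × 16 × 102.36 × 312.94 = 1.008 × 10^9
Stock = 0.000794 cells/mL × 1.008 × 10^9 = 8.00 × 10^5 cells/mL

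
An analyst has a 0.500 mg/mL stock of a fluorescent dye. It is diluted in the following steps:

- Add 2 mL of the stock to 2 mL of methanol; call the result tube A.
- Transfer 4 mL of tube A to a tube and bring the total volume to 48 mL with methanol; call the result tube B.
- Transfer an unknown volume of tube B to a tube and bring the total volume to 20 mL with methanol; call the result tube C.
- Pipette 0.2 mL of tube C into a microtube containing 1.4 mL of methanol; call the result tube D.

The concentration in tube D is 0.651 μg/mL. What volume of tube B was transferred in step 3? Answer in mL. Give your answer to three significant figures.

Step 1: 2 mL + 2 mL = 4 mL total → factor 4/2 = 2
Step 2: 4 mL brought to 48 mL → factor 48/4 = 12
Step 3: v brought to 20 mL → factor = 20 mL/v
Step 4: 0.2 mL + 1.4 mL = 1.6 mL total → factor 1.6/0.2 = 8
Product of known-step factors = 192
Overall factor = 0.500 mg/mL / (0.651 μg/mL) = 768.05
Step-3 factor = 768.05 / 192 = 4.0003
v = 20 mL / 4.0003 = 5.00 mL

5.00 mL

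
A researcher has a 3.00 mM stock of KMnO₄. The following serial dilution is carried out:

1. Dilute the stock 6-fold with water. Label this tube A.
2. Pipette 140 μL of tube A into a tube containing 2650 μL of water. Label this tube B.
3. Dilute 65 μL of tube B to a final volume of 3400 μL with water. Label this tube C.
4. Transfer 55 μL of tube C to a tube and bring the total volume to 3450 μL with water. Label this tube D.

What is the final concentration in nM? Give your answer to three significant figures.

7.65 nM

Step 1: 6-fold → factor 6
Step 2: 140 μL + 2650 μL = 2790 μL total → factor 2790/140 = 19.929
Step 3: 65 μL brought to 3400 μL → factor 3400/65 = 52.308
Step 4: 55 μL brought to 3450 μL → factor 3450/55 = 62.727
Overall dilution factor = 6 × 19.929 × 52.308 × 62.727 = 3.9233 × 10^5
Final = 3.00 mM / 3.9233 × 10^5 = 7.647 × 10^-6 mM = 7.65 nM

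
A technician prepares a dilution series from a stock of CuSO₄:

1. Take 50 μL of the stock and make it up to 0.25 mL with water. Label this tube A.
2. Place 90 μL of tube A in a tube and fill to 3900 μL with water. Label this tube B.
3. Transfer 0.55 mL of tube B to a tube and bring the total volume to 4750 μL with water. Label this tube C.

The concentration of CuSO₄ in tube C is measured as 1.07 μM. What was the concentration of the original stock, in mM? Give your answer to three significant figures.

Step 1: 50 μL brought to 0.25 mL → factor 250/50 = 5
Step 2: 90 μL brought to 3900 μL → factor 3900/90 = 43.333
Step 3: 0.55 mL brought to 4750 μL → factor 4.75/0.55 = 8.6364
Overall dilution factor = 5 × 43.333 × 8.6364 = 1871.2
Stock = 1.07 μM × 1871.2 = 2002 μM = 2.00 mM

2.00 mM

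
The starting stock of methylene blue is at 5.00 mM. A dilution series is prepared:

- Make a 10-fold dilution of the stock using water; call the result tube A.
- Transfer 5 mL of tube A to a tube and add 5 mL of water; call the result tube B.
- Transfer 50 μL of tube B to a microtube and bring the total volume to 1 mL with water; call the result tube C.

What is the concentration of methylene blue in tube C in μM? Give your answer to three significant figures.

Step 1: 10-fold → factor 10
Step 2: 5 mL + 5 mL = 10 mL total → factor 10/5 = 2
Step 3: 50 μL brought to 1 mL → factor 1000/50 = 20
Overall dilution factor = 10 × 2 × 20 = 400
Final = 5.00 mM / 400 = 0.01250 mM = 12.5 μM

12.5 μM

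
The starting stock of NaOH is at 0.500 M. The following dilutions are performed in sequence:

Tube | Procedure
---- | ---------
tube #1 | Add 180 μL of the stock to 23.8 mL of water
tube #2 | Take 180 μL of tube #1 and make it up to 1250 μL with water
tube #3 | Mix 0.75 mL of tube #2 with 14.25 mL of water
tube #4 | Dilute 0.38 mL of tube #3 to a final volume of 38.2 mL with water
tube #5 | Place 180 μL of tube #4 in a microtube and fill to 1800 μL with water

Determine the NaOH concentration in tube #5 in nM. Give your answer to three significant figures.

26.9 nM

Step 1: 180 μL + 23.8 mL = 23980 μL total → factor 23980/180 = 133.22
Step 2: 180 μL brought to 1250 μL → factor 1250/180 = 6.9444
Step 3: 0.75 mL + 14.25 mL = 15 mL total → factor 15/0.75 = 20
Step 4: 0.38 mL brought to 38.2 mL → factor 38.2/0.38 = 100.53
Step 5: 180 μL brought to 1800 μL → factor 1800/180 = 10
Overall dilution factor = 133.22 × 6.9444 × 20 × 100.53 × 10 = 1.86 × 10^7
Final = 0.500 M / 1.86 × 10^7 = 2.688 × 10^-8 M = 26.9 nM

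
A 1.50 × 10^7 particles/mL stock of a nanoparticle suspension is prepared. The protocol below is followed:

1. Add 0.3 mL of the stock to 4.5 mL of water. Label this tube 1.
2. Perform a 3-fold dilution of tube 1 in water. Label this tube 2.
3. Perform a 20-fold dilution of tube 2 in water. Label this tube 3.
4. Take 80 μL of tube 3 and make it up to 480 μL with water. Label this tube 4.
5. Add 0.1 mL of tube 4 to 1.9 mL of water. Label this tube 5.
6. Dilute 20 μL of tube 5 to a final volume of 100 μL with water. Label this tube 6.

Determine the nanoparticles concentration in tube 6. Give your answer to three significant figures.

Step 1: 0.3 mL + 4.5 mL = 4.8 mL total → factor 4.8/0.3 = 16
Step 2: 3-fold → factor 3
Step 3: 20-fold → factor 20
Step 4: 80 μL brought to 480 μL → factor 480/80 = 6
Step 5: 0.1 mL + 1.9 mL = 2 mL total → factor 2/0.1 = 20
Step 6: 20 μL brought to 100 μL → factor 100/20 = 5
Overall dilution factor = 16 × 3 × 20 × 6 × 20 × 5 = 5.76 × 10^5
Final = 1.50 × 10^7 particles/mL / 5.76 × 10^5 = 26.0 particles/mL

26.0 particles/mL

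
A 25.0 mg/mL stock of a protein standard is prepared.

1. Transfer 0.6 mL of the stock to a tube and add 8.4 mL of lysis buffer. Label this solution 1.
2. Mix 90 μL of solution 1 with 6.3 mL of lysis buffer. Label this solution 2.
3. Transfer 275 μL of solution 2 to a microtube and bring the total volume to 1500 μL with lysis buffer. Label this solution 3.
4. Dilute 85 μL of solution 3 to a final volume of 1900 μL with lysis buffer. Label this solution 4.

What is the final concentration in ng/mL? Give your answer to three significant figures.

Step 1: 0.6 mL + 8.4 mL = 9 mL total → factor 9/0.6 = 15
Step 2: 90 μL + 6.3 mL = 6390 μL total → factor 6390/90 = 71
Step 3: 275 μL brought to 1500 μL → factor 1500/275 = 5.4545
Step 4: 85 μL brought to 1900 μL → factor 1900/85 = 22.353
Overall dilution factor = 15 × 71 × 5.4545 × 22.353 = 1.2985 × 10^5
Final = 25.0 mg/mL / 1.2985 × 10^5 = 0.0001925 mg/mL = 193 ng/mL

193 ng/mL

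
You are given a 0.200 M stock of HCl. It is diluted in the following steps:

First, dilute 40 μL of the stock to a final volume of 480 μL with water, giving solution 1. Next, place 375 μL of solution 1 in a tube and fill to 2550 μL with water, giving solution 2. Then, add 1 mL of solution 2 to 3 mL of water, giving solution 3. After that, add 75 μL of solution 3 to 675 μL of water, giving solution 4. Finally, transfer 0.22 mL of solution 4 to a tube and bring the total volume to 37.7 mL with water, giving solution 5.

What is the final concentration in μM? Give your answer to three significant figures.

0.358 μM

Step 1: 40 μL brought to 480 μL → factor 480/40 = 12
Step 2: 375 μL brought to 2550 μL → factor 2550/375 = 6.8
Step 3: 1 mL + 3 mL = 4 mL total → factor 4/1 = 4
Step 4: 75 μL + 675 μL = 750 μL total → factor 750/75 = 10
Step 5: 0.22 mL brought to 37.7 mL → factor 37.7/0.22 = 171.36
Overall dilution factor = 12 × 6.8 × 4 × 10 × 171.36 = 5.5933 × 10^5
Final = 0.200 M / 5.5933 × 10^5 = 3.576 × 10^-7 M = 0.358 μM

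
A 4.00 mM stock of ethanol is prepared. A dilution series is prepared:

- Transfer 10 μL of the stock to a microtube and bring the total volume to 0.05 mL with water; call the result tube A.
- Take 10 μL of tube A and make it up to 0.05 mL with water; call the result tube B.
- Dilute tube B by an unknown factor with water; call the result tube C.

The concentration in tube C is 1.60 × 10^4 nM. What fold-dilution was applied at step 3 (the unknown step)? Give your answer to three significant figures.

10.0-fold

Step 1: 10 μL brought to 0.05 mL → factor 50/10 = 5
Step 2: 10 μL brought to 0.05 mL → factor 50/10 = 5
Step 3: unknown factor x
Product of known-step factors = 25
Overall factor = 4.00 mM / (1.60 × 10^4 nM) = 250
x = 250 / 25 = 10.0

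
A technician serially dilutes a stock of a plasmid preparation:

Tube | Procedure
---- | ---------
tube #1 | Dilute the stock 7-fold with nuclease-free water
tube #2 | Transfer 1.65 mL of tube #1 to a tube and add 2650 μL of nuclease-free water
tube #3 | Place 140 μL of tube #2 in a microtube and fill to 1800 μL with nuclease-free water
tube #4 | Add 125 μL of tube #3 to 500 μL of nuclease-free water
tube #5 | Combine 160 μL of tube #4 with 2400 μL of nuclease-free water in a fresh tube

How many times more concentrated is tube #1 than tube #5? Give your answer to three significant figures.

Step 1: 7-fold → factor 7
Step 2: 1.65 mL + 2650 μL = 4.3 mL total → factor 4.3/1.65 = 2.6061
Step 3: 140 μL brought to 1800 μL → factor 1800/140 = 12.857
Step 4: 125 μL + 500 μL = 625 μL total → factor 625/125 = 5
Step 5: 160 μL + 2400 μL = 2560 μL total → factor 2560/160 = 16
Dilution factor to tube #1 = 7; to tube #5 = 18764
[tube #1]/[tube #5] = (factor to tube #5)/(factor to tube #1) = 18764/7 = 2.68 × 10^3

2.68 × 10^3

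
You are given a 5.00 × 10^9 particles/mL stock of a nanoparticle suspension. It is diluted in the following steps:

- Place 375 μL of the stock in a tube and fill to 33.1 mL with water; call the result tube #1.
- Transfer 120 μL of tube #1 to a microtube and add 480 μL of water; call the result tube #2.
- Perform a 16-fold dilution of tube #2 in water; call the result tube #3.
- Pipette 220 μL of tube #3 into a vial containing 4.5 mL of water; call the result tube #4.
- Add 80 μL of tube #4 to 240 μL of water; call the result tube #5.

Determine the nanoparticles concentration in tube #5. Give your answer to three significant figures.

Step 1: 375 μL brought to 33.1 mL → factor 33100/375 = 88.267
Step 2: 120 μL + 480 μL = 600 μL total → factor 600/120 = 5
Step 3: 16-fold → factor 16
Step 4: 220 μL + 4.5 mL = 4720 μL total → factor 4720/220 = 21.455
Step 5: 80 μL + 240 μL = 320 μL total → factor 320/80 = 4
Overall dilution factor = 88.267 × 5 × 16 × 21.455 × 4 = 6.0599 × 10^5
Final = 5.00 × 10^9 particles/mL / 6.0599 × 10^5 = 8.25 × 10^3 particles/mL

8.25 × 10^3 particles/mL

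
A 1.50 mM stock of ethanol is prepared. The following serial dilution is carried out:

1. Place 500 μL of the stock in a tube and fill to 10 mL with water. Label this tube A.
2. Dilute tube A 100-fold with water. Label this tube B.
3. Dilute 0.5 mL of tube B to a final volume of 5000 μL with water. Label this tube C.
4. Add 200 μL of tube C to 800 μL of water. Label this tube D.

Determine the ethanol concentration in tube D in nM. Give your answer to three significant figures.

Step 1: 500 μL brought to 10 mL → factor 10000/500 = 20
Step 2: 100-fold → factor 100
Step 3: 0.5 mL brought to 5000 μL → factor 5/0.5 = 10
Step 4: 200 μL + 800 μL = 1000 μL total → factor 1000/200 = 5
Overall dilution factor = 20 × 100 × 10 × 5 = 1 × 10^5
Final = 1.50 mM / 1 × 10^5 = 1.500 × 10^-5 mM = 15.0 nM

15.0 nM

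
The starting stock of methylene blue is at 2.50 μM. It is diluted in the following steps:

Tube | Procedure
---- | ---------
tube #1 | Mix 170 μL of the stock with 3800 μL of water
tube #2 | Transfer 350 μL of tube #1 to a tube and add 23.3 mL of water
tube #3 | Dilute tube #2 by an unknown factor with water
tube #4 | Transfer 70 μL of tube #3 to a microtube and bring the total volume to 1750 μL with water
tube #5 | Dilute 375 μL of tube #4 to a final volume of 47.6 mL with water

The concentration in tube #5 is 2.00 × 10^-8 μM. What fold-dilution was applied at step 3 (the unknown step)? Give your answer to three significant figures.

Step 1: 170 μL + 3800 μL = 3970 μL total → factor 3970/170 = 23.353
Step 2: 350 μL + 23.3 mL = 23650 μL total → factor 23650/350 = 67.571
Step 3: unknown factor x
Step 4: 70 μL brought to 1750 μL → factor 1750/70 = 25
Step 5: 375 μL brought to 47.6 mL → factor 47600/375 = 126.93
Product of known-step factors = 5.0075 × 10^6
Overall factor = 2.50 μM / (2.00 × 10^-8 μM) = 1.25 × 10^8
x = 1.25 × 10^8 / 5.0075 × 10^6 = 25.0

25.0-fold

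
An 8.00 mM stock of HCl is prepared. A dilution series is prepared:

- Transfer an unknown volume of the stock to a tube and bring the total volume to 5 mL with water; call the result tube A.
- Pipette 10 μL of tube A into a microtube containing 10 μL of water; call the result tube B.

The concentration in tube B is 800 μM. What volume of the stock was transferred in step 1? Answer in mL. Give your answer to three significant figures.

1.00 mL

Step 1: v brought to 5 mL → factor = 5 mL/v
Step 2: 10 μL + 10 μL = 20 μL total → factor 20/10 = 2
Product of known-step factors = 2
Overall factor = 8.00 mM / (800 μM) = 10
Step-1 factor = 10 / 2 = 5
v = 5 mL / 5 = 1.00 mL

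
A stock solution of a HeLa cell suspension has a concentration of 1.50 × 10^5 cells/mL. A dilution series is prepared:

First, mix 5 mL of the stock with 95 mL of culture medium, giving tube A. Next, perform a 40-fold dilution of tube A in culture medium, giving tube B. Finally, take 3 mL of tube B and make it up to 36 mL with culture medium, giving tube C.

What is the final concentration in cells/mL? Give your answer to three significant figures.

15.6 cells/mL

Step 1: 5 mL + 95 mL = 100 mL total → factor 100/5 = 20
Step 2: 40-fold → factor 40
Step 3: 3 mL brought to 36 mL → factor 36/3 = 12
Overall dilution factor = 20 × 40 × 12 = 9600
Final = 1.50 × 10^5 cells/mL / 9600 = 15.6 cells/mL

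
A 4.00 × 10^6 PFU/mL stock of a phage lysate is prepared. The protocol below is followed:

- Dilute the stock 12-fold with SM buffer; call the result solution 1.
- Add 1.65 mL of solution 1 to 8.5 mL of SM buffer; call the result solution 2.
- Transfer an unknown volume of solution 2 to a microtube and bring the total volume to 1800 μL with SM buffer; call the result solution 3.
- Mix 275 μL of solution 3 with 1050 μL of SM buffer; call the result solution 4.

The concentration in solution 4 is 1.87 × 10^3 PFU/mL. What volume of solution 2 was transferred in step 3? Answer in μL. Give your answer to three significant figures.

299 μL

Step 1: 12-fold → factor 12
Step 2: 1.65 mL + 8.5 mL = 10.15 mL total → factor 10.15/1.65 = 6.1515
Step 3: v brought to 1800 μL → factor = 1800 μL/v
Step 4: 275 μL + 1050 μL = 1325 μL total → factor 1325/275 = 4.8182
Product of known-step factors = 355.67
Overall factor = 4.00 × 10^6 PFU/mL / (1.87 × 10^3 PFU/mL) = 2139
Step-3 factor = 2139 / 355.67 = 6.0141
v = 1800 μL / 6.0141 = 299 μL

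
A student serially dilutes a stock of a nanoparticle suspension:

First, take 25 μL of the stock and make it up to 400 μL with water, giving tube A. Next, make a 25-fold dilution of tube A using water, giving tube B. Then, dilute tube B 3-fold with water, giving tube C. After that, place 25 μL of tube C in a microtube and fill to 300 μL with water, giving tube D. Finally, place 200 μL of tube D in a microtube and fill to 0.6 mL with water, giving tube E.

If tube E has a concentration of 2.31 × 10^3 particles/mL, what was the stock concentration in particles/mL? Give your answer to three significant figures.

9.98 × 10^7 particles/mL

Step 1: 25 μL brought to 400 μL → factor 400/25 = 16
Step 2: 25-fold → factor 25
Step 3: 3-fold → factor 3
Step 4: 25 μL brought to 300 μL → factor 300/25 = 12
Step 5: 200 μL brought to 0.6 mL → factor 600/200 = 3
Overall dilution factor = 16 × 25 × 3 × 12 × 3 = 43200
Stock = 2.31 × 10^3 particles/mL × 43200 = 9.98 × 10^7 particles/mL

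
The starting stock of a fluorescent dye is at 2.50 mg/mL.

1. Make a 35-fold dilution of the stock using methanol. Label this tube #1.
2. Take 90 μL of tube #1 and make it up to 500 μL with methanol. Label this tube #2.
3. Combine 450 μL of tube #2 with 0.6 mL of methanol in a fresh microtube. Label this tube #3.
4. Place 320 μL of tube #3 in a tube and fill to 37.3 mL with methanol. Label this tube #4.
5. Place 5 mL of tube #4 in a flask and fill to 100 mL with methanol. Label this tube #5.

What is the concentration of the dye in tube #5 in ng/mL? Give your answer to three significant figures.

2.36 ng/mL

Step 1: 35-fold → factor 35
Step 2: 90 μL brought to 500 μL → factor 500/90 = 5.5556
Step 3: 450 μL + 0.6 mL = 1050 μL total → factor 1050/450 = 2.3333
Step 4: 320 μL brought to 37.3 mL → factor 37300/320 = 116.56
Step 5: 5 mL brought to 100 mL → factor 100/5 = 20
Overall dilution factor = 35 × 5.5556 × 2.3333 × 116.56 × 20 = 1.0577 × 10^6
Final = 2.50 mg/mL / 1.0577 × 10^6 = 2.364 × 10^-6 mg/mL = 2.36 ng/mL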